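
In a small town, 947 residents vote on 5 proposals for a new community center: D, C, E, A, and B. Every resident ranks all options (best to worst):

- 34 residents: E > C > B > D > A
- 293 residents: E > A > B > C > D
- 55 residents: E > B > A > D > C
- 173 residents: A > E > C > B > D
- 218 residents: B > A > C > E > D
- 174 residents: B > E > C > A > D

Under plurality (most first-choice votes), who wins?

B

First-place votes: D 0, C 0, E 382, A 173, B 392.
B has the most first-place votes.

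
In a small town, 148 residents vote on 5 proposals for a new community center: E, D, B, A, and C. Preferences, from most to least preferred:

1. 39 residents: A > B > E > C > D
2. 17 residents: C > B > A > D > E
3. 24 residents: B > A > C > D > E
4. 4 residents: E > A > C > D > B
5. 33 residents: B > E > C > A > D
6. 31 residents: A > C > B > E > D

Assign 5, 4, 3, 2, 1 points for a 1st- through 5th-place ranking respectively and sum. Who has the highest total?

B

E: 39·3 + 17·1 + 24·1 + 4·5 + 33·4 + 31·2 = 372
D: 39·1 + 17·2 + 24·2 + 4·2 + 33·1 + 31·1 = 193
B: 39·4 + 17·4 + 24·5 + 4·1 + 33·5 + 31·3 = 606
A: 39·5 + 17·3 + 24·4 + 4·4 + 33·2 + 31·5 = 579
C: 39·2 + 17·5 + 24·3 + 4·3 + 33·3 + 31·4 = 470
B has the highest Borda score (606).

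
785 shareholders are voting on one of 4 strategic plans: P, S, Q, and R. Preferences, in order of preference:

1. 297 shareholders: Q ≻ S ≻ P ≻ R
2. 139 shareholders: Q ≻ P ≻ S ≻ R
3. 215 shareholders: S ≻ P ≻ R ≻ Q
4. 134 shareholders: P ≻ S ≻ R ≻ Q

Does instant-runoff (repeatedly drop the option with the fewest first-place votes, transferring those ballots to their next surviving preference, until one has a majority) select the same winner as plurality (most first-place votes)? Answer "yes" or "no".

Instant-runoff — R1 P 134, S 215, Q 436, R 0 (Q winner). Winner: Q.
Plurality — first-place votes: P 134, S 215, Q 436, R 0. Winner: Q.
The two methods agree.

yes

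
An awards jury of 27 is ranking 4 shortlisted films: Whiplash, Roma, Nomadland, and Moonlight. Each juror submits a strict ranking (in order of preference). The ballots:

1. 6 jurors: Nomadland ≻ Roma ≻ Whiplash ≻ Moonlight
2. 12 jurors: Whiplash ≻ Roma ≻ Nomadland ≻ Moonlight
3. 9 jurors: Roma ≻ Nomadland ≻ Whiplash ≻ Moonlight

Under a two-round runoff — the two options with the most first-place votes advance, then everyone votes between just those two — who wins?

Roma

Round 1 first-place votes: Whiplash 12, Roma 9, Nomadland 6, Moonlight 0.
Whiplash and Roma advance.
Runoff: Whiplash is preferred to Roma by 12 voters; Roma by 15.
Roma wins the runoff.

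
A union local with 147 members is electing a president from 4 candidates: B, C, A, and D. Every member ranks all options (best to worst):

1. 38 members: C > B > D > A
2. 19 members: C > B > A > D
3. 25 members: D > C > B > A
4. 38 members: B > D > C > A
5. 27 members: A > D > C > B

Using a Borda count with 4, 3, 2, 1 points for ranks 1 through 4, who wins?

B: 38·3 + 19·3 + 25·2 + 38·4 + 27·1 = 400
C: 38·4 + 19·4 + 25·3 + 38·2 + 27·2 = 433
A: 38·1 + 19·2 + 25·1 + 38·1 + 27·4 = 247
D: 38·2 + 19·1 + 25·4 + 38·3 + 27·3 = 390
C has the highest Borda score (433).

C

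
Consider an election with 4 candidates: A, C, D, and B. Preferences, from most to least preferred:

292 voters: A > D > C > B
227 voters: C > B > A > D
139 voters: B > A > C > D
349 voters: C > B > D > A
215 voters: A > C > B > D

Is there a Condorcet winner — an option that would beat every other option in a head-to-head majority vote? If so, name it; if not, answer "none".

Checking pairwise contests:
B beats A 715–507.
A beats C 646–576.
A beats D 873–349.
C beats B 1083–139.
Every option loses at least one head-to-head, so there is no Condorcet winner.

none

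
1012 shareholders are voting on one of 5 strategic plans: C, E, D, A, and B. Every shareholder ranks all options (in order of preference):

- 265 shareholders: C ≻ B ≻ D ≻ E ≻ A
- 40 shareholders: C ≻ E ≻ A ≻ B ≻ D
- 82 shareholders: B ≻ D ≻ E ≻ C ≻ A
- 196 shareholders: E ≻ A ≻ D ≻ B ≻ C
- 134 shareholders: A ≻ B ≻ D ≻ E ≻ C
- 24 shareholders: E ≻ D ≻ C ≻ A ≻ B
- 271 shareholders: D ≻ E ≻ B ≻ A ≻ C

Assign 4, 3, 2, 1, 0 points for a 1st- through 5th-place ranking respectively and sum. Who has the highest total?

D

C: 265·4 + 40·4 + 82·1 + 196·0 + 134·0 + 24·2 + 271·0 = 1350
E: 265·1 + 40·3 + 82·2 + 196·4 + 134·1 + 24·4 + 271·3 = 2376
D: 265·2 + 40·0 + 82·3 + 196·2 + 134·2 + 24·3 + 271·4 = 2592
A: 265·0 + 40·2 + 82·0 + 196·3 + 134·4 + 24·1 + 271·1 = 1499
B: 265·3 + 40·1 + 82·4 + 196·1 + 134·3 + 24·0 + 271·2 = 2303
D has the highest Borda score (2592).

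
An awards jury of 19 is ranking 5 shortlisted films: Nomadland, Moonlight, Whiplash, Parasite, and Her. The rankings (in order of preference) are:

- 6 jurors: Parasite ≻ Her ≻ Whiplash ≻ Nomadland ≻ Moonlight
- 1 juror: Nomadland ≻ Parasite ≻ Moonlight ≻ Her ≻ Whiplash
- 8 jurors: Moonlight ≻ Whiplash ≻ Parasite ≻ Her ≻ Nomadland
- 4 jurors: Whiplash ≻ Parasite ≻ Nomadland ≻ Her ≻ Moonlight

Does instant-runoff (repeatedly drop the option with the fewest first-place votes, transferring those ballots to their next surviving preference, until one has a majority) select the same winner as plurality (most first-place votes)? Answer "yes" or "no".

no

Instant-runoff — R1 Nomadland 1, Moonlight 8, Whiplash 4, Parasite 6, Her 0 (Her out); R2 Nomadland 1, Moonlight 8, Whiplash 4, Parasite 6 (Nomadland out); R3 Moonlight 8, Whiplash 4, Parasite 7 (Whiplash out); R4 Moonlight 8, Parasite 11 (Parasite winner). Winner: Parasite.
Plurality — first-place votes: Nomadland 1, Moonlight 8, Whiplash 4, Parasite 6, Her 0. Winner: Moonlight.
The two methods disagree.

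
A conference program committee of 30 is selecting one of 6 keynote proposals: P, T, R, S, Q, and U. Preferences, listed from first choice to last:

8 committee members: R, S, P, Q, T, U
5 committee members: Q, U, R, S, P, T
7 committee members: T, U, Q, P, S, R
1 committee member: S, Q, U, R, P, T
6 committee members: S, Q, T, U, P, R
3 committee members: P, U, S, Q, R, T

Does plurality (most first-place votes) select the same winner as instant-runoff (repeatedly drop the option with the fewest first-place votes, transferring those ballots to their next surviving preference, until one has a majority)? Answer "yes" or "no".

Plurality — first-place votes: P 3, T 7, R 8, S 7, Q 5, U 0. Winner: R.
Instant-runoff — R1 P 3, T 7, R 8, S 7, Q 5, U 0 (U out); R2 P 3, T 7, R 8, S 7, Q 5 (P out); R3 T 7, R 8, S 10, Q 5 (Q out); R4 T 7, R 13, S 10 (T out); R5 R 13, S 17 (S winner). Winner: S.
The two methods disagree.

no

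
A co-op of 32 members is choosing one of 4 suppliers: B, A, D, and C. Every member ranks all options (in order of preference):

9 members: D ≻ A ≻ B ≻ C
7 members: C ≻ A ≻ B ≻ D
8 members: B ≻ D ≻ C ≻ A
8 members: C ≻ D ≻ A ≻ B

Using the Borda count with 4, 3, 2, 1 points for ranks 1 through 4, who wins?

D

B: 9·2 + 7·2 + 8·4 + 8·1 = 72
A: 9·3 + 7·3 + 8·1 + 8·2 = 72
D: 9·4 + 7·1 + 8·3 + 8·3 = 91
C: 9·1 + 7·4 + 8·2 + 8·4 = 85
D has the highest Borda score (91).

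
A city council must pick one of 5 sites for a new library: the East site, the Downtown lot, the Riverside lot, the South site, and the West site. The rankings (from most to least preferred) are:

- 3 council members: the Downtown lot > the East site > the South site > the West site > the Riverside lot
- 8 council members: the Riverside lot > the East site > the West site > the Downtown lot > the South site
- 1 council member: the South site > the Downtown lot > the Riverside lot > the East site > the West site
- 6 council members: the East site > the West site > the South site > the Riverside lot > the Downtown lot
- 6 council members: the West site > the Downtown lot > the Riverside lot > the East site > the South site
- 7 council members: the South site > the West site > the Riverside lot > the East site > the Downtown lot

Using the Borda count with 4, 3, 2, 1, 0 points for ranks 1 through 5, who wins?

the East site: 3·3 + 8·3 + 1·1 + 6·4 + 6·1 + 7·1 = 71
the Downtown lot: 3·4 + 8·1 + 1·3 + 6·0 + 6·3 + 7·0 = 41
the Riverside lot: 3·0 + 8·4 + 1·2 + 6·1 + 6·2 + 7·2 = 66
the South site: 3·2 + 8·0 + 1·4 + 6·2 + 6·0 + 7·4 = 50
the West site: 3·1 + 8·2 + 1·0 + 6·3 + 6·4 + 7·3 = 82
the West site has the highest Borda score (82).

the West site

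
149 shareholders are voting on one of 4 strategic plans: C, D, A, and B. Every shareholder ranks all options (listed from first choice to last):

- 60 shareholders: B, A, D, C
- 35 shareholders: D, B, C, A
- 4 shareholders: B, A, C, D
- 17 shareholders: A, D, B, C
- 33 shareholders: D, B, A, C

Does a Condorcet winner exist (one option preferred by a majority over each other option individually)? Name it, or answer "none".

none

Checking pairwise contests:
D beats C 145–4.
A beats D 81–68.
B beats A 132–17.
D beats B 85–64.
Every option loses at least one head-to-head, so there is no Condorcet winner.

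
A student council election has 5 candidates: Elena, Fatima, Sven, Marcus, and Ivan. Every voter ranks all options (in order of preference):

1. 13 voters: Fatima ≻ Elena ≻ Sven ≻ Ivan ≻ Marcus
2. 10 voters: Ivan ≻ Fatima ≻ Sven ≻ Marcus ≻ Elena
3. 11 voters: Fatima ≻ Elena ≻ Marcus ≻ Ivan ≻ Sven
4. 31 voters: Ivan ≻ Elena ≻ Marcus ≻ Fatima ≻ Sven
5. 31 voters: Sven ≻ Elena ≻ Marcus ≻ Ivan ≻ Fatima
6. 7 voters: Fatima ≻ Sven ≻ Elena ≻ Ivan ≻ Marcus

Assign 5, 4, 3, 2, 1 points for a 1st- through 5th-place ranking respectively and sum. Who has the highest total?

Elena: 13·4 + 10·1 + 11·4 + 31·4 + 31·4 + 7·3 = 375
Fatima: 13·5 + 10·4 + 11·5 + 31·2 + 31·1 + 7·5 = 288
Sven: 13·3 + 10·3 + 11·1 + 31·1 + 31·5 + 7·4 = 294
Marcus: 13·1 + 10·2 + 11·3 + 31·3 + 31·3 + 7·1 = 259
Ivan: 13·2 + 10·5 + 11·2 + 31·5 + 31·2 + 7·2 = 329
Elena has the highest Borda score (375).

Elena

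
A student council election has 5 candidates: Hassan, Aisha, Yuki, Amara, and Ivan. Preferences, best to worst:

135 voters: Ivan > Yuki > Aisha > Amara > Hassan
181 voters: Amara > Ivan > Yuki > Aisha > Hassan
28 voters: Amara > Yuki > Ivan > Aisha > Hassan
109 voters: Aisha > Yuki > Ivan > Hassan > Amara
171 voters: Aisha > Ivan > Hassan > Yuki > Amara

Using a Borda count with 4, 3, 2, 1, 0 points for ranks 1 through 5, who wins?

Hassan: 135·0 + 181·0 + 28·0 + 109·1 + 171·2 = 451
Aisha: 135·2 + 181·1 + 28·1 + 109·4 + 171·4 = 1599
Yuki: 135·3 + 181·2 + 28·3 + 109·3 + 171·1 = 1349
Amara: 135·1 + 181·4 + 28·4 + 109·0 + 171·0 = 971
Ivan: 135·4 + 181·3 + 28·2 + 109·2 + 171·3 = 1870
Ivan has the highest Borda score (1870).

Ivan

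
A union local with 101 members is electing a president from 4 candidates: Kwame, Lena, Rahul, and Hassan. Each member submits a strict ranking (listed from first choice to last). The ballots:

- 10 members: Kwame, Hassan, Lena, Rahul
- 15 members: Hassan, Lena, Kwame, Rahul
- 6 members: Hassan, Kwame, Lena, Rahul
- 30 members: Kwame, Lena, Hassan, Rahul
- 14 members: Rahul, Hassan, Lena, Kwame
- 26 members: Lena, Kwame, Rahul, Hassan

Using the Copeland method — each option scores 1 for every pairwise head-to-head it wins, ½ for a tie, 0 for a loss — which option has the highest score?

Lena

Kwame: beats Rahul and Hassan; loses to Lena → score 2.
Lena: beats Kwame, Rahul, and Hassan → score 3.
Rahul: loses to Kwame, Lena, and Hassan → score 0.
Hassan: beats Rahul; loses to Kwame and Lena → score 1.
Lena has the best pairwise record.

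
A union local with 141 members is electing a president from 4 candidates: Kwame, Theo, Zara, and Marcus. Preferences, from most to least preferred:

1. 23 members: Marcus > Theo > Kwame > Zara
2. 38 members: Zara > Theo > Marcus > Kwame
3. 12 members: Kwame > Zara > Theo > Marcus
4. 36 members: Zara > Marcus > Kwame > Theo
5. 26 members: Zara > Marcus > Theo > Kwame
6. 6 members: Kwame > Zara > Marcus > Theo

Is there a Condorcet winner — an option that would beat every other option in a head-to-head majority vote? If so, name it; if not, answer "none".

Zara vs Kwame: 100–41 for Zara.
Zara vs Theo: 118–23 for Zara.
Zara vs Marcus: 118–23 for Zara.
Zara beats every other option head-to-head.

Zara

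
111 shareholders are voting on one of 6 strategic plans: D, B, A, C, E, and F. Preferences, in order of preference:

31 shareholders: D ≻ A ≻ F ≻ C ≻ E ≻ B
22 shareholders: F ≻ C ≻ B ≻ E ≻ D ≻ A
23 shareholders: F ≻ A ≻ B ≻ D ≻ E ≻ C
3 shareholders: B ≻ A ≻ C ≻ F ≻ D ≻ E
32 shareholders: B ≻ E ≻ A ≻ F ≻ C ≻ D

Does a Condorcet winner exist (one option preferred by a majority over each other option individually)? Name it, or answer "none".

none

Checking pairwise contests:
B beats D 80–31.
F beats B 76–35.
B beats A 57–54.
B beats C 58–53.
D beats E 57–54.
A beats F 66–45.
Every option loses at least one head-to-head, so there is no Condorcet winner.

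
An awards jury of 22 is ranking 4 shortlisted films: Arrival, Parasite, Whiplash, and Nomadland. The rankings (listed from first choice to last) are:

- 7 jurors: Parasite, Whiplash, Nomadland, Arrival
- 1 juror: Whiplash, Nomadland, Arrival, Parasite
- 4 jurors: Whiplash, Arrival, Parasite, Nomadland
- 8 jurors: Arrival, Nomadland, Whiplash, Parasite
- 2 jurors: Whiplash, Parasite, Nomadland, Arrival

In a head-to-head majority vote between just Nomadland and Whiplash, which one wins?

Whiplash

Voters preferring Nomadland to Whiplash: 8; preferring Whiplash to Nomadland: 14.
Whiplash wins the head-to-head.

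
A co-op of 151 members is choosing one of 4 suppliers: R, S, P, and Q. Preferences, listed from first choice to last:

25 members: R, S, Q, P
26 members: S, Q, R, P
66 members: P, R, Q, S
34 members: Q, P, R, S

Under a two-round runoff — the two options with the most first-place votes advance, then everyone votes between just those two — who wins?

Round 1 first-place votes: R 25, S 26, P 66, Q 34.
P and Q advance.
Runoff: P is preferred to Q by 66 voters; Q by 85.
Q wins the runoff.

Q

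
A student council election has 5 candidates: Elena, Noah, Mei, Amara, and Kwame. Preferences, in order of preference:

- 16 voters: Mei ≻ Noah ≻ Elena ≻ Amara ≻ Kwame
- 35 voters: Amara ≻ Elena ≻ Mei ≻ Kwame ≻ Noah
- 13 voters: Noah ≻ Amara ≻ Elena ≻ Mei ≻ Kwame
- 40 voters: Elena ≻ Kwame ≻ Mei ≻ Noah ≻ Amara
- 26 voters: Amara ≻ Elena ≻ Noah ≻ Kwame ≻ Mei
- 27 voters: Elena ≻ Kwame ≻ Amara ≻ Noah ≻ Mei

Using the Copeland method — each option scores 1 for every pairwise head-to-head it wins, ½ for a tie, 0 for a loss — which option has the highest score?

Elena

Elena: beats Noah, Mei, Amara, and Kwame → score 4.
Noah: loses to Elena, Mei, Amara, and Kwame → score 0.
Mei: beats Noah; loses to Elena, Amara, and Kwame → score 1.
Amara: beats Noah, Mei, and Kwame; loses to Elena → score 3.
Kwame: beats Noah and Mei; loses to Elena and Amara → score 2.
Elena has the best pairwise record.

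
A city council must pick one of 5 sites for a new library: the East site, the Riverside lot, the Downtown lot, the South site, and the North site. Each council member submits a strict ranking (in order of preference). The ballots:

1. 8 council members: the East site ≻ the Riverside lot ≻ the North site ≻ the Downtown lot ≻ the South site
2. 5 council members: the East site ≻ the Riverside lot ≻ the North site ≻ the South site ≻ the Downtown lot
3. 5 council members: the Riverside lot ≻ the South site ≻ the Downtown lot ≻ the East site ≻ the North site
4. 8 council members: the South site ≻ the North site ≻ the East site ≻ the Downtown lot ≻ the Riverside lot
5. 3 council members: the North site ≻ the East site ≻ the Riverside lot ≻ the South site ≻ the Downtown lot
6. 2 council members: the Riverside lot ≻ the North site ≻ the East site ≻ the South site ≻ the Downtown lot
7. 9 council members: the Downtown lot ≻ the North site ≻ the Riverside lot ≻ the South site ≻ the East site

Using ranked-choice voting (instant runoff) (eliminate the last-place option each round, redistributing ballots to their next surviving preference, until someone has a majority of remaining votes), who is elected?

Round 1: the East site 13, the Riverside lot 7, the Downtown lot 9, the South site 8, the North site 3. Eliminate the North site.
Round 2: the East site 16, the Riverside lot 7, the Downtown lot 9, the South site 8. Eliminate the Riverside lot.
Round 3: the East site 18, the Downtown lot 9, the South site 13. Eliminate the Downtown lot.
Round 4: the East site 18, the South site 22. The South site has a majority.

the South site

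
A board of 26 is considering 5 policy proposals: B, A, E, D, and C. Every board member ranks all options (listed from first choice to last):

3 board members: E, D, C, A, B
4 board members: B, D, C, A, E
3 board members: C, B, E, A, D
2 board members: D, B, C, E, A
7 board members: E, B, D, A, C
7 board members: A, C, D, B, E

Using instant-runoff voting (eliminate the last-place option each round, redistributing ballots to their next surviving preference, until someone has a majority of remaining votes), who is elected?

Round 1: B 4, A 7, E 10, D 2, C 3. Eliminate D.
Round 2: B 6, A 7, E 10, C 3. Eliminate C.
Round 3: B 9, A 7, E 10. Eliminate A.
Round 4: B 16, E 10. B has a majority.

B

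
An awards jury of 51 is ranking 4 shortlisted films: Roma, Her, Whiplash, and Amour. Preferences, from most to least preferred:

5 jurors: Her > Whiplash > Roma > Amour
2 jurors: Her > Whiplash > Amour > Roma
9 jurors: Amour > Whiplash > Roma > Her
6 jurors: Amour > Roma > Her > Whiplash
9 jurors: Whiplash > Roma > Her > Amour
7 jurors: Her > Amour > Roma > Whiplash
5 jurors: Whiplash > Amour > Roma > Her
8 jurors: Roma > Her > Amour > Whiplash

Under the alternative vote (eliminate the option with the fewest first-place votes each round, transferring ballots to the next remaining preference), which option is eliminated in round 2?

Whiplash

Round 1: Roma 8, Her 14, Whiplash 14, Amour 15. Eliminate Roma.
Round 2: Her 22, Whiplash 14, Amour 15. Eliminate Whiplash.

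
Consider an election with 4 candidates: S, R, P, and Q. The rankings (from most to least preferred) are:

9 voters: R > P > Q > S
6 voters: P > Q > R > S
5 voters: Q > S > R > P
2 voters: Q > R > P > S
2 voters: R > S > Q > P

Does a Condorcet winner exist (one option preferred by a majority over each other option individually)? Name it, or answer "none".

Checking pairwise contests:
R beats S 19–5.
Q beats R 13–11.
R beats P 18–6.
P beats Q 15–9.
Every option loses at least one head-to-head, so there is no Condorcet winner.

none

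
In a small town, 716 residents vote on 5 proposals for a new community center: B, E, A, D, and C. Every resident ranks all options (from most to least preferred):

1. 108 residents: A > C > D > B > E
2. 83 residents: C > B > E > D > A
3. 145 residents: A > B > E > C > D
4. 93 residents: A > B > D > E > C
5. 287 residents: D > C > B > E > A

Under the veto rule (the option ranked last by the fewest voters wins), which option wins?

B

Last-place votes: B 0, E 108, A 370, D 145, C 93.
B is ranked last by the fewest voters, so B wins.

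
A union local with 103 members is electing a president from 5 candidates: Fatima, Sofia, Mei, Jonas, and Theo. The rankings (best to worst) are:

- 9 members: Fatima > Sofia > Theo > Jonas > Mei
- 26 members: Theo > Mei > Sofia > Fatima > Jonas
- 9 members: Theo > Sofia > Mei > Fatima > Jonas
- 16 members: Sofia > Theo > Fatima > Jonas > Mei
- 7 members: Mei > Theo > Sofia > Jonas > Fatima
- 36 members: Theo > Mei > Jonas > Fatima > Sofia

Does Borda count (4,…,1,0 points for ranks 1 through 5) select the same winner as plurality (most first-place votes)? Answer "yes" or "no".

Borda — scores: Fatima 139, Sofia 184, Mei 232, Jonas 104, Theo 371. Winner: Theo.
Plurality — first-place votes: Fatima 9, Sofia 16, Mei 7, Jonas 0, Theo 71. Winner: Theo.
The two methods agree.

yes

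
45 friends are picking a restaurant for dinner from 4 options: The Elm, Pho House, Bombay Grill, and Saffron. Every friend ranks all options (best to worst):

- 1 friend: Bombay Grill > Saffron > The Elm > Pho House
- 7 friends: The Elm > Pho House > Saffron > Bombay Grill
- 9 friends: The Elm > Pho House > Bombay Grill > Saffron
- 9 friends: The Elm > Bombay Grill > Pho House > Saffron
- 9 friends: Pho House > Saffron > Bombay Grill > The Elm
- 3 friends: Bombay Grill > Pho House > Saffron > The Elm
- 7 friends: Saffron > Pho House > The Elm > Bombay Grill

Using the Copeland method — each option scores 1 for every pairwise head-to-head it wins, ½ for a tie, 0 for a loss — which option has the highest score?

The Elm: beats Pho House, Bombay Grill, and Saffron → score 3.
Pho House: beats Bombay Grill and Saffron; loses to The Elm → score 2.
Bombay Grill: loses to The Elm, Pho House, and Saffron → score 0.
Saffron: beats Bombay Grill; loses to The Elm and Pho House → score 1.
The Elm has the best pairwise record.

The Elm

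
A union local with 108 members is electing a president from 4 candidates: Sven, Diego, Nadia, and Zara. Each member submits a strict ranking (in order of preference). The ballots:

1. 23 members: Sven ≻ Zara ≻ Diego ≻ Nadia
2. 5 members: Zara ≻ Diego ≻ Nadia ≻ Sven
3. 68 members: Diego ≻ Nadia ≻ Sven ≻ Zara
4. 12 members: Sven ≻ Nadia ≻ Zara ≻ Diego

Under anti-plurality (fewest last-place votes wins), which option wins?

Sven

Last-place votes: Sven 5, Diego 12, Nadia 23, Zara 68.
Sven is ranked last by the fewest voters, so Sven wins.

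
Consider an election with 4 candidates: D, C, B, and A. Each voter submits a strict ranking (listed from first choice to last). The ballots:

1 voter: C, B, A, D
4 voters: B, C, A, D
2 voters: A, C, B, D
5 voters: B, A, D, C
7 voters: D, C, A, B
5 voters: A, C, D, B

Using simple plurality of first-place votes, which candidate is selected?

B

First-place votes: D 7, C 1, B 9, A 7.
B has the most first-place votes.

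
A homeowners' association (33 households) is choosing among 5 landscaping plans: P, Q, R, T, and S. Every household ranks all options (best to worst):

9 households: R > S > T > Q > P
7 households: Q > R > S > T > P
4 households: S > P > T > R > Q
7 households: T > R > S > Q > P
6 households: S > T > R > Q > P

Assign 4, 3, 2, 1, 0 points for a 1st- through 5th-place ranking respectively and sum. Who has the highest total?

S

P: 9·0 + 7·0 + 4·3 + 7·0 + 6·0 = 12
Q: 9·1 + 7·4 + 4·0 + 7·1 + 6·1 = 50
R: 9·4 + 7·3 + 4·1 + 7·3 + 6·2 = 94
T: 9·2 + 7·1 + 4·2 + 7·4 + 6·3 = 79
S: 9·3 + 7·2 + 4·4 + 7·2 + 6·4 = 95
S has the highest Borda score (95).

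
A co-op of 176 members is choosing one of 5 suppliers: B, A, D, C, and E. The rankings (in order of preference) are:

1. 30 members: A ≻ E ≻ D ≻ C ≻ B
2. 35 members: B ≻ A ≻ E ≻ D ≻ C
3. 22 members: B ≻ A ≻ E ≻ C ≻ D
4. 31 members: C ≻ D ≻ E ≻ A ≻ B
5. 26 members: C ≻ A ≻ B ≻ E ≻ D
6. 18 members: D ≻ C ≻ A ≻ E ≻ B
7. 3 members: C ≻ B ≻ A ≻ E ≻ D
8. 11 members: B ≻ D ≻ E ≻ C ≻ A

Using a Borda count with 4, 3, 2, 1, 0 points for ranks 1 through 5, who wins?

A

B: 30·0 + 35·4 + 22·4 + 31·0 + 26·2 + 18·0 + 3·3 + 11·4 = 333
A: 30·4 + 35·3 + 22·3 + 31·1 + 26·3 + 18·2 + 3·2 + 11·0 = 442
D: 30·2 + 35·1 + 22·0 + 31·3 + 26·0 + 18·4 + 3·0 + 11·3 = 293
C: 30·1 + 35·0 + 22·1 + 31·4 + 26·4 + 18·3 + 3·4 + 11·1 = 357
E: 30·3 + 35·2 + 22·2 + 31·2 + 26·1 + 18·1 + 3·1 + 11·2 = 335
A has the highest Borda score (442).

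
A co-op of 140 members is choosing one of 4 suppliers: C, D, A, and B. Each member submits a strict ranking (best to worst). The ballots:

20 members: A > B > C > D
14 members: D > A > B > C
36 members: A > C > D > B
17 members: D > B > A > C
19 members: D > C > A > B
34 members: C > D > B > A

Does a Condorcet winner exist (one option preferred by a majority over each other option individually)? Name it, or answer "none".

Checking pairwise contests:
A beats C 87–53.
C beats D 90–50.
D beats A 84–56.
C beats B 89–51.
Every option loses at least one head-to-head, so there is no Condorcet winner.

none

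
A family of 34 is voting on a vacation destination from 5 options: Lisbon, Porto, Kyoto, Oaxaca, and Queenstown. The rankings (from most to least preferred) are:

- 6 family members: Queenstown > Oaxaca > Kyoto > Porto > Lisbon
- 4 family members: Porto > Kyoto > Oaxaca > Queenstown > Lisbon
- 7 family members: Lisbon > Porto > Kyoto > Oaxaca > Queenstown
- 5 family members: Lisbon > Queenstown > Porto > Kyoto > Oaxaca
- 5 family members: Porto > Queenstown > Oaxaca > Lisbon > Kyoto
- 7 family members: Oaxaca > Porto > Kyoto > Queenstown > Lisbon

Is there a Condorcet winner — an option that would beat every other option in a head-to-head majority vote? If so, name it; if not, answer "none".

Porto

Porto vs Lisbon: 22–12 for Porto.
Porto vs Kyoto: 28–6 for Porto.
Porto vs Oaxaca: 21–13 for Porto.
Porto vs Queenstown: 23–11 for Porto.
Porto beats every other option head-to-head.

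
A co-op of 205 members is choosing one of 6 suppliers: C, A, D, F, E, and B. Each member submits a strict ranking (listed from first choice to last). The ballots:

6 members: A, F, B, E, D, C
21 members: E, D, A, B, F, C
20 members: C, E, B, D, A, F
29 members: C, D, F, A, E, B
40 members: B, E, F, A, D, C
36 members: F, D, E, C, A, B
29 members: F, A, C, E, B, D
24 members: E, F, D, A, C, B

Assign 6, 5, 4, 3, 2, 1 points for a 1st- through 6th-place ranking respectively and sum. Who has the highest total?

F

C: 6·1 + 21·1 + 20·6 + 29·6 + 40·1 + 36·3 + 29·4 + 24·2 = 633
A: 6·6 + 21·4 + 20·2 + 29·3 + 40·3 + 36·2 + 29·5 + 24·3 = 656
D: 6·2 + 21·5 + 20·3 + 29·5 + 40·2 + 36·5 + 29·1 + 24·4 = 707
F: 6·5 + 21·2 + 20·1 + 29·4 + 40·4 + 36·6 + 29·6 + 24·5 = 878
E: 6·3 + 21·6 + 20·5 + 29·2 + 40·5 + 36·4 + 29·3 + 24·6 = 877
B: 6·4 + 21·3 + 20·4 + 29·1 + 40·6 + 36·1 + 29·2 + 24·1 = 554
F has the highest Borda score (878).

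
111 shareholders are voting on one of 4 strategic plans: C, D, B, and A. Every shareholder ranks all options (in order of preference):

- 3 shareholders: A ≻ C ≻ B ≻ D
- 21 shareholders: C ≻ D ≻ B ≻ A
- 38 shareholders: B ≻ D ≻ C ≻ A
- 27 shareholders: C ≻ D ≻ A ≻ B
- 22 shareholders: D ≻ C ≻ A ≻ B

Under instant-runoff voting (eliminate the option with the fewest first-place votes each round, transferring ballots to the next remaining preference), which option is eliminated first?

Round 1: C 48, D 22, B 38, A 3. Eliminate A.

A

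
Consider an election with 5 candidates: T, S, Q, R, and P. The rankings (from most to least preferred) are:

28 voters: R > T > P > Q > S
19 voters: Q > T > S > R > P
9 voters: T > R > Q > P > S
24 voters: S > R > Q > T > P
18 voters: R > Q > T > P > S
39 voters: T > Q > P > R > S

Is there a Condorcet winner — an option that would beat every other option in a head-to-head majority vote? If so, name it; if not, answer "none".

R vs T: 70–67 for R.
R vs S: 94–43 for R.
R vs Q: 79–58 for R.
R vs P: 98–39 for R.
R beats every other option head-to-head.

R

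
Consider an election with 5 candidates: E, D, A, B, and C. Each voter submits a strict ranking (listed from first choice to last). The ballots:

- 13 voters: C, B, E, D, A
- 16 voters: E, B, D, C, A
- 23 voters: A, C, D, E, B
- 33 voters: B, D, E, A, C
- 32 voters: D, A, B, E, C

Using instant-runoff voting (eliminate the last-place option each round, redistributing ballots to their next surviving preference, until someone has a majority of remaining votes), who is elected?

B

Round 1: E 16, D 32, A 23, B 33, C 13. Eliminate C.
Round 2: E 16, D 32, A 23, B 46. Eliminate E.
Round 3: D 32, A 23, B 62. B has a majority.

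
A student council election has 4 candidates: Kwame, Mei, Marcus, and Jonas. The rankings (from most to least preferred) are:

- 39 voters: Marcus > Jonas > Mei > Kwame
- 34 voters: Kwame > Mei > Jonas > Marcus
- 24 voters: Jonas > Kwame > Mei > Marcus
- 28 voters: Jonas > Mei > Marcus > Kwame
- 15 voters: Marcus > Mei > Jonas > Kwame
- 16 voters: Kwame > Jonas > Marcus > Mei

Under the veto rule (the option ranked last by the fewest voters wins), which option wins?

Jonas

Last-place votes: Kwame 82, Mei 16, Marcus 58, Jonas 0.
Jonas is ranked last by the fewest voters, so Jonas wins.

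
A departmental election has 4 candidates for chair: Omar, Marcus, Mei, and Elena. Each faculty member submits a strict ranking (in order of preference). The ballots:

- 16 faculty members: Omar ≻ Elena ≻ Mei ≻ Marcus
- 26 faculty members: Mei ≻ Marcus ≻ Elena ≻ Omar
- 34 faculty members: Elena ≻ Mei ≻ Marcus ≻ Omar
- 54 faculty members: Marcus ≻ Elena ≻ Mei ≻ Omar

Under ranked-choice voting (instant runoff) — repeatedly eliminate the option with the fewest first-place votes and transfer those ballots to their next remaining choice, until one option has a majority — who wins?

Marcus

Round 1: Omar 16, Marcus 54, Mei 26, Elena 34. Eliminate Omar.
Round 2: Marcus 54, Mei 26, Elena 50. Eliminate Mei.
Round 3: Marcus 80, Elena 50. Marcus has a majority.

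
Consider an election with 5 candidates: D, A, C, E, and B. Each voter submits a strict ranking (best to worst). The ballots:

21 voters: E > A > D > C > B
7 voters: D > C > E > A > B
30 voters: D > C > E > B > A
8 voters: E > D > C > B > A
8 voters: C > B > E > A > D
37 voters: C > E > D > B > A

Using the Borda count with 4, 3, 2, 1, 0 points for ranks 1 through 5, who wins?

D: 21·2 + 7·4 + 30·4 + 8·3 + 8·0 + 37·2 = 288
A: 21·3 + 7·1 + 30·0 + 8·0 + 8·1 + 37·0 = 78
C: 21·1 + 7·3 + 30·3 + 8·2 + 8·4 + 37·4 = 328
E: 21·4 + 7·2 + 30·2 + 8·4 + 8·2 + 37·3 = 317
B: 21·0 + 7·0 + 30·1 + 8·1 + 8·3 + 37·1 = 99
C has the highest Borda score (328).

C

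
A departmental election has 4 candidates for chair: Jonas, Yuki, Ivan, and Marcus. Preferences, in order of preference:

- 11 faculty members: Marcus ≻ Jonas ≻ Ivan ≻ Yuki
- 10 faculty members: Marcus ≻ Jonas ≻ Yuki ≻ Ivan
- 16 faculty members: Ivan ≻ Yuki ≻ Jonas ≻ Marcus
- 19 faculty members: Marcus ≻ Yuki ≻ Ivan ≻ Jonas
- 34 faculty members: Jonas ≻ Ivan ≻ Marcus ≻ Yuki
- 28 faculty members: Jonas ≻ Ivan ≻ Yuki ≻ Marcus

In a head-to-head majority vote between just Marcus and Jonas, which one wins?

Voters preferring Marcus to Jonas: 40; preferring Jonas to Marcus: 78.
Jonas wins the head-to-head.

Jonas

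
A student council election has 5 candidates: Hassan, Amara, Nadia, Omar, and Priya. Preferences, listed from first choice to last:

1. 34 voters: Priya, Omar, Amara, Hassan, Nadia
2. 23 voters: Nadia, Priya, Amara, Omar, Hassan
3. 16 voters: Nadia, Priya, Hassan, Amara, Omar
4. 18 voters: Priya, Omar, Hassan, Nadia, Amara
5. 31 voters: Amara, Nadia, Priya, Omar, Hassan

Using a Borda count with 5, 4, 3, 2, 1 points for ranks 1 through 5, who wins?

Priya

Hassan: 34·2 + 23·1 + 16·3 + 18·3 + 31·1 = 224
Amara: 34·3 + 23·3 + 16·2 + 18·1 + 31·5 = 376
Nadia: 34·1 + 23·5 + 16·5 + 18·2 + 31·4 = 389
Omar: 34·4 + 23·2 + 16·1 + 18·4 + 31·2 = 332
Priya: 34·5 + 23·4 + 16·4 + 18·5 + 31·3 = 509
Priya has the highest Borda score (509).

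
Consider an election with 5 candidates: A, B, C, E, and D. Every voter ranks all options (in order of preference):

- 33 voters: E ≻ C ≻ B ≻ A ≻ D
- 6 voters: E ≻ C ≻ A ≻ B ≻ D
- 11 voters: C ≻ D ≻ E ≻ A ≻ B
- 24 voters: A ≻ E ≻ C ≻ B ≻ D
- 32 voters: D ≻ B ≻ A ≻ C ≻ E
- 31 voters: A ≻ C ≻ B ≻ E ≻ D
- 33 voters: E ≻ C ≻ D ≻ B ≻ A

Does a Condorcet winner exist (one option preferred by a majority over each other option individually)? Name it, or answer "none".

none

Checking pairwise contests:
B beats A 98–72.
C beats B 138–32.
A beats C 87–83.
A beats E 87–83.
A beats D 94–76.
Every option loses at least one head-to-head, so there is no Condorcet winner.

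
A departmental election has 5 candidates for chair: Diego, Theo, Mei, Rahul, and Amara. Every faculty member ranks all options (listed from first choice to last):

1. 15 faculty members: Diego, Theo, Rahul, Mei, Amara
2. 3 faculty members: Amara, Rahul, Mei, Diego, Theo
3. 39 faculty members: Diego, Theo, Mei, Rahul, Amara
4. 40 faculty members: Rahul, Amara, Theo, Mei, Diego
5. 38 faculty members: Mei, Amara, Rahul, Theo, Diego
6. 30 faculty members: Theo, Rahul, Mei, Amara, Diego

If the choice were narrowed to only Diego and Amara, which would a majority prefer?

Voters preferring Diego to Amara: 54; preferring Amara to Diego: 111.
Amara wins the head-to-head.

Amara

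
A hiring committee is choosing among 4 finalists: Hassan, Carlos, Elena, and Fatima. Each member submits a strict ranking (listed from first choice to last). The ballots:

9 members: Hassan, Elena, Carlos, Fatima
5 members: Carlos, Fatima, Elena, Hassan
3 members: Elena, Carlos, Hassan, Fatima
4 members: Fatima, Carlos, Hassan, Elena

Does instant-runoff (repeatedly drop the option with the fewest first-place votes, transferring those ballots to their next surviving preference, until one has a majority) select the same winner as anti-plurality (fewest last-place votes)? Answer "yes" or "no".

yes

Instant-runoff — R1 Hassan 9, Carlos 5, Elena 3, Fatima 4 (Elena out); R2 Hassan 9, Carlos 8, Fatima 4 (Fatima out); R3 Hassan 9, Carlos 12 (Carlos winner). Winner: Carlos.
Anti-plurality — last-place votes: Hassan 5, Carlos 0, Elena 4, Fatima 12. Winner: Carlos.
The two methods agree.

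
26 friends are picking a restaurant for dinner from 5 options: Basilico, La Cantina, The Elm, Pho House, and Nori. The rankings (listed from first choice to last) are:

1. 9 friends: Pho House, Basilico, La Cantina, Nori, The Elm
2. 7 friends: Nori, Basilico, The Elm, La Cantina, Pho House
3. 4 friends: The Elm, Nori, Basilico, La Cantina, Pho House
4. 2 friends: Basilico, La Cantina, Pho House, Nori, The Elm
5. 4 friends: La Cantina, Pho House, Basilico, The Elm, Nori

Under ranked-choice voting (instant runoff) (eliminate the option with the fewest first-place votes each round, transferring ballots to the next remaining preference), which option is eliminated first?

Round 1: Basilico 2, La Cantina 4, The Elm 4, Pho House 9, Nori 7. Eliminate Basilico.

Basilico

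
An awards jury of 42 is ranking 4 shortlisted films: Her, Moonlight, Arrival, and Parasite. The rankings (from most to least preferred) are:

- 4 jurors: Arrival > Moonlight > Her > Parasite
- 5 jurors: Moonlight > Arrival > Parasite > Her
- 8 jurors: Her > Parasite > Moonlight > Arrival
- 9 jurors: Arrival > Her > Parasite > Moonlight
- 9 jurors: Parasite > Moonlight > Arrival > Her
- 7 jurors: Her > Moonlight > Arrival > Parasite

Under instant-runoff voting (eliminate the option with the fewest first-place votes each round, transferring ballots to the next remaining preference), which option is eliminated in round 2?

Parasite

Round 1: Her 15, Moonlight 5, Arrival 13, Parasite 9. Eliminate Moonlight.
Round 2: Her 15, Arrival 18, Parasite 9. Eliminate Parasite.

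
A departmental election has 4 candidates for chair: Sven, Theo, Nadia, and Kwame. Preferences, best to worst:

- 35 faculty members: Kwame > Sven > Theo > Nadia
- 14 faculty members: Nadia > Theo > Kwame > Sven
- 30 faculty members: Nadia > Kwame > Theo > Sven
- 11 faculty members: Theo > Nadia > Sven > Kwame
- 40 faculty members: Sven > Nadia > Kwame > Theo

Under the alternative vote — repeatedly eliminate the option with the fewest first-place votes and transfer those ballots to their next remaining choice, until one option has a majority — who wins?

Sven

Round 1: Sven 40, Theo 11, Nadia 44, Kwame 35. Eliminate Theo.
Round 2: Sven 40, Nadia 55, Kwame 35. Eliminate Kwame.
Round 3: Sven 75, Nadia 55. Sven has a majority.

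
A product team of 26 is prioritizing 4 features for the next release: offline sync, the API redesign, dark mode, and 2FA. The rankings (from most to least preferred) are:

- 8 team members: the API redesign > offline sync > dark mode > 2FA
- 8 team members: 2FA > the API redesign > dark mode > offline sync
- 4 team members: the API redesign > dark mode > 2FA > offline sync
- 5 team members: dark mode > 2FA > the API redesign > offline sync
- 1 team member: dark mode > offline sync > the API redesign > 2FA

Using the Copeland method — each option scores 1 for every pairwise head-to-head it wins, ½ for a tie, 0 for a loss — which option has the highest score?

offline sync: loses to the API redesign, dark mode, and 2FA → score 0.
the API redesign: beats offline sync and dark mode; ties 2FA → score 2.5.
dark mode: beats offline sync and 2FA; loses to the API redesign → score 2.
2FA: beats offline sync; ties the API redesign; loses to dark mode → score 1.5.
the API redesign has the best pairwise record.

the API redesign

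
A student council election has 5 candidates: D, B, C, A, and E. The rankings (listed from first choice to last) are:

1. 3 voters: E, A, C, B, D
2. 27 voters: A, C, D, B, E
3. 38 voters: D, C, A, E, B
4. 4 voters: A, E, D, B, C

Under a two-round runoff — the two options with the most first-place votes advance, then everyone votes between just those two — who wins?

D

Round 1 first-place votes: D 38, B 0, C 0, A 31, E 3.
D and A advance.
Runoff: D is preferred to A by 38 voters; A by 34.
D wins the runoff.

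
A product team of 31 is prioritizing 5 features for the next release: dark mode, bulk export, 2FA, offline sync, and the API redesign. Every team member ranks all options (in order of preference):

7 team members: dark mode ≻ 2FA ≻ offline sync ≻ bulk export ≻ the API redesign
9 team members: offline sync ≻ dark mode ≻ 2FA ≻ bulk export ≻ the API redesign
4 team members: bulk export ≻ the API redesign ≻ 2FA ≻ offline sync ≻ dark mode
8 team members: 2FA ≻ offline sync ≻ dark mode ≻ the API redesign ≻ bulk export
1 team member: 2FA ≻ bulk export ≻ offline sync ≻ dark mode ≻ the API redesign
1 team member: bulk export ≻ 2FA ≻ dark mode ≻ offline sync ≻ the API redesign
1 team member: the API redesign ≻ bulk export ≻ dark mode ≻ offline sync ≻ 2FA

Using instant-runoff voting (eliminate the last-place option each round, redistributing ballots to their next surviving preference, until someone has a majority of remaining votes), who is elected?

Round 1: dark mode 7, bulk export 5, 2FA 9, offline sync 9, the API redesign 1. Eliminate the API redesign.
Round 2: dark mode 7, bulk export 6, 2FA 9, offline sync 9. Eliminate bulk export.
Round 3: dark mode 8, 2FA 14, offline sync 9. Eliminate dark mode.
Round 4: 2FA 21, offline sync 10. 2FA has a majority.

2FA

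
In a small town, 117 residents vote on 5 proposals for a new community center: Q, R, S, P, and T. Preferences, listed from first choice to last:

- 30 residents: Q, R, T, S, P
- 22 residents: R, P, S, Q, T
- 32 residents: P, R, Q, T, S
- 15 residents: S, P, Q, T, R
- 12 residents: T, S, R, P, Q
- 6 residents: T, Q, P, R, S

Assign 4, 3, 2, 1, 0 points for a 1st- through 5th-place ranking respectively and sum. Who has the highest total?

Q: 30·4 + 22·1 + 32·2 + 15·2 + 12·0 + 6·3 = 254
R: 30·3 + 22·4 + 32·3 + 15·0 + 12·2 + 6·1 = 304
S: 30·1 + 22·2 + 32·0 + 15·4 + 12·3 + 6·0 = 170
P: 30·0 + 22·3 + 32·4 + 15·3 + 12·1 + 6·2 = 263
T: 30·2 + 22·0 + 32·1 + 15·1 + 12·4 + 6·4 = 179
R has the highest Borda score (304).

R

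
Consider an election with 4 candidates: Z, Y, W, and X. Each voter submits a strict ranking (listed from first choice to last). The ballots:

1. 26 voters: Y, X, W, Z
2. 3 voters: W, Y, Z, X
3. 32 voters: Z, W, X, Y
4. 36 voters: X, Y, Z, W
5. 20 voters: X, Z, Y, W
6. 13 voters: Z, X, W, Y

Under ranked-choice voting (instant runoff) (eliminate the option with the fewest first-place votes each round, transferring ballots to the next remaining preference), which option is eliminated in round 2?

Y

Round 1: Z 45, Y 26, W 3, X 56. Eliminate W.
Round 2: Z 45, Y 29, X 56. Eliminate Y.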